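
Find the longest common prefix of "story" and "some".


Word 1: "story"
Word 2: "some"
Comparing from start:
  Pos 0: 's' == 's'
  Pos 1: 't' != 'o' (stop)
LCP = "s" (length 1)


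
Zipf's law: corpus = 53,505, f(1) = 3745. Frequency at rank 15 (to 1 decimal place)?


Zipf's law: f(r) = f(1) / r
f(1) = 3745
f(15) = 3745 / 15
= 249.7 occurrences


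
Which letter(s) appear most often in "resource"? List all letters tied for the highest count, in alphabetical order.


Word: "resource"
Letter counts:
  'c': 1
  'e': 2
  'o': 1
  'r': 2
  's': 1
  'u': 1
Maximum count = 2
Most frequent = 'e', 'r' (2 times each)


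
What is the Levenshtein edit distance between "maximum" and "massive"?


Word 1: "maximum" (length 7)
Word 2: "massive" (length 7)
One optimal edit sequence (insert/delete/substitute each cost 1):
  1. keep 'm'
  2. keep 'a'
  3. substitute 'x' -> 's'  (+1)
  4. substitute 'i' -> 's'  (+1)
  5. substitute 'm' -> 'i'  (+1)
  6. substitute 'u' -> 'v'  (+1)
  7. substitute 'm' -> 'e'  (+1)
Total edit operations: 5
Edit distance = 5


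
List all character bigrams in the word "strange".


Word: "strange" (length 7)
Number of bigrams = 7 - 2 + 1 = 6
  Position 0: "st"
  Position 1: "tr"
  Position 2: "ra"
  Position 3: "an"
  Position 4: "ng"
  Position 5: "ge"
Bigrams = "st", "tr", "ra", "an", "ng", "ge"


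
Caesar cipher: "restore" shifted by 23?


Word: "restore"
Shift: 23
Each letter → (letter + shift) mod 26:
  'r' (17) + 23 = 14 → 'o'
  'e' (4) + 23 = 1 → 'b'
  's' (18) + 23 = 15 → 'p'
  't' (19) + 23 = 16 → 'q'
  'o' (14) + 23 = 11 → 'l'
  'r' (17) + 23 = 14 → 'o'
  'e' (4) + 23 = 1 → 'b'
Result = "obpqlob"


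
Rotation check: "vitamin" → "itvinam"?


Word: "vitamin", Candidate: "itvinam"
Method: check if candidate is substring of word+word
"vitaminvitamin" contains "itvinam"? No
Is rotation = No


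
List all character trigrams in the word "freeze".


Word: "freeze" (length 6)
Number of trigrams = 6 - 3 + 1 = 4
  Position 0: "fre"
  Position 1: "ree"
  Position 2: "eez"
  Position 3: "eze"
Trigrams = "fre", "ree", "eez", "eze"


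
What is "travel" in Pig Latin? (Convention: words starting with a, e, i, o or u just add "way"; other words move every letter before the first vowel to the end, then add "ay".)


Word: "travel"
Starts with consonant(s) → move to end, add 'ay'
Consonant cluster: "tr"
Pig Latin = "aveltray"


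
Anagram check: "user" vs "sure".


Word 1: "user" → sorted: ersu
Word 2: "sure" → sorted: ersu
Same letters? ersu == ersu
Anagram = Yes


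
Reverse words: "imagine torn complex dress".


Original: "imagine torn complex dress"
Words (1..n): imagine | torn | complex | dress
Reversed (n..1): dress | complex | torn | imagine
Result = "dress complex torn imagine"


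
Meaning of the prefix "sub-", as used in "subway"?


Prefix: sub-
As in: subway -> sub- + way
Meaning = under / below


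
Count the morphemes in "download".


Word: "download"
Morphemes: down- | load
Each morpheme carries meaning
= 2 morphemes


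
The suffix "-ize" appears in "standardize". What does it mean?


Suffix: -ize
Example: standardize (standard + -ize)
Meaning = to make


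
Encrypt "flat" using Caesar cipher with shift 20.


Word: "flat"
Shift: 20
Each letter → (letter + shift) mod 26:
  'f' (5) + 20 = 25 → 'z'
  'l' (11) + 20 = 5 → 'f'
  'a' (0) + 20 = 20 → 'u'
  't' (19) + 20 = 13 → 'n'
Result = "zfun"


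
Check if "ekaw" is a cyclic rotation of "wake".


Word: "wake", Candidate: "ekaw"
Method: check if candidate is substring of word+word
"wakewake" contains "ekaw"? No
Is rotation = No


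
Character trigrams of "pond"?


Word: "pond" (length 4)
Number of trigrams = 4 - 3 + 1 = 2
  Position 0: "pon"
  Position 1: "ond"
Trigrams = "pon", "ond"


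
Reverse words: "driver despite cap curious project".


Original: "driver despite cap curious project"
Words (1..n): driver | despite | cap | curious | project
Reversed (n..1): project | curious | cap | despite | driver
Result = "project curious cap despite driver"


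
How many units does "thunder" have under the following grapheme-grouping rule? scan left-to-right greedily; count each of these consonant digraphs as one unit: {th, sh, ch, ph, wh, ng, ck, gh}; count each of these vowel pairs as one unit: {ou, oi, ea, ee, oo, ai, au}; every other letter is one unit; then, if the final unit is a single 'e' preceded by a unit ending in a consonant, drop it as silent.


Word: "thunder" (7 letters)
Left-to-right scan:
  [1] 'th' (digraph)
  [2] 'u' (letter)
  [3] 'n' (letter)
  [4] 'd' (letter)
  [5] 'e' (letter)
  [6] 'r' (letter)
Units from scan: 6
Sound units = 6 units


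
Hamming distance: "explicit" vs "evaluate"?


Comparing character by character (same length = 8):
  Pos 0: 'e' vs 'e' =
  Pos 1: 'x' vs 'v' !=
  Pos 2: 'p' vs 'a' !=
  Pos 3: 'l' vs 'l' =
  Pos 4: 'i' vs 'u' !=
  Pos 5: 'c' vs 'a' !=
  Pos 6: 'i' vs 't' !=
  Pos 7: 't' vs 'e' !=
Hamming distance = 6


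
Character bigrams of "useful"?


Word: "useful" (length 6)
Number of bigrams = 6 - 2 + 1 = 5
  Position 0: "us"
  Position 1: "se"
  Position 2: "ef"
  Position 3: "fu"
  Position 4: "ul"
Bigrams = "us", "se", "ef", "fu", "ul"


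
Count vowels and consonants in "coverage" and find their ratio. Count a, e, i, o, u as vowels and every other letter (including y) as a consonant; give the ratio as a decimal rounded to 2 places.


Word: "coverage"
Vowels (a,e,i,o,u): 4
Consonants: 4
Ratio = 4/4
= 1.00


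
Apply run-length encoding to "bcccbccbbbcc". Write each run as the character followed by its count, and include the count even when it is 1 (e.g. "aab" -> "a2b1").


String: "bcccbccbbbcc"
Scanning for consecutive runs:
  'b' x 1
  'c' x 3
  'b' x 1
  'c' x 2
  'b' x 3
  'c' x 2
RLE = "b1c3b1c2b3c2"


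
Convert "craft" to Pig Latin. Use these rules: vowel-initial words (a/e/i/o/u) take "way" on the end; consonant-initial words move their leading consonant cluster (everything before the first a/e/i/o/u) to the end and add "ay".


Word: "craft"
Starts with consonant(s) → move to end, add 'ay'
Consonant cluster: "cr"
Pig Latin = "aftcray"


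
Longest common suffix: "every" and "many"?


Word 1: "every"
Word 2: "many"
Comparing from end:
  Pos -1: 'y' == 'y'
  Pos -2: 'r' != 'n' (stop)
LCS = "y" (length 1)


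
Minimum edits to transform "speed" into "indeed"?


Word 1: "speed" (length 5)
Word 2: "indeed" (length 6)
One optimal edit sequence (insert/delete/substitute each cost 1):
  1. insert 'i'  (+1)
  2. substitute 's' -> 'n'  (+1)
  3. substitute 'p' -> 'd'  (+1)
  4. keep 'e'
  5. keep 'e'
  6. keep 'd'
Total edit operations: 3
Edit distance = 3


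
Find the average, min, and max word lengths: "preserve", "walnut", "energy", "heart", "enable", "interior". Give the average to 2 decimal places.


Lengths: "preserve"=8, "walnut"=6, "energy"=6, "heart"=5, "enable"=6, "interior"=8
Sum = 39, Count = 6
Average = 39/6 = 6.50
= avg=6.50, min=5, max=8


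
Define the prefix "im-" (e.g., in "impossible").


Prefix: im-
Example: impossible (im- + possible)
Meaning = not / into


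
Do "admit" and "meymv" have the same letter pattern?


Pattern of "admit": [0, 1, 2, 3, 4]
Pattern of "meymv": [0, 1, 2, 0, 3]
Patterns do not match
Same pattern = No


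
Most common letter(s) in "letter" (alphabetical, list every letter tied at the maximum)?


Word: "letter"
Letter counts:
  'e': 2
  'l': 1
  'r': 1
  't': 2
Maximum count = 2
Most frequent = 'e', 't' (2 times each)


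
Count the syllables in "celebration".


Word: "celebration"
Syllable breakdown: cel | e | bra | tion
Counting: 4 parts
= 4 syllables


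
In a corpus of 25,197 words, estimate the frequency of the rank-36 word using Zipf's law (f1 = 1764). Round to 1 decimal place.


Zipf's law: f(r) = f(1) / r
f(1) = 1764
f(36) = 1764 / 36
= 49.0 occurrences


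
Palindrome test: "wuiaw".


Word: "wuiaw"
Reversed: "waiuw"
Forward == Backward? wuiaw != waiuw
Palindrome = No


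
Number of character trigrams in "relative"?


Word: "relative" (length 8)
Number of 3-grams = length - 3 + 1 = 8 - 3 + 1
= 6


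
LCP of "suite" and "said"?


Word 1: "suite"
Word 2: "said"
Comparing from start:
  Pos 0: 's' == 's'
  Pos 1: 'u' != 'a' (stop)
LCP = "s" (length 1)


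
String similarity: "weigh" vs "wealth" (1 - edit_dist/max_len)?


Word 1: "weigh" (length 5)
Word 2: "wealth" (length 6)
One optimal edit sequence:
  1. keep 'w'
  2. keep 'e'
  3. insert 'a'  (+1)
  4. substitute 'i' -> 'l'  (+1)
  5. substitute 'g' -> 't'  (+1)
  6. keep 'h'
Edit distance = 3
Max length = max(5, 6) = 6
Similarity = 1 - 3/6
= 0.5000


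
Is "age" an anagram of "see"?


Word 1: "see" → sorted: ees
Word 2: "age" → sorted: aeg
Same letters? ees != aeg
Anagram = No


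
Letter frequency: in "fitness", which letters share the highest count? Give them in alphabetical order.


Word: "fitness"
Letter counts:
  'e': 1
  'f': 1
  'i': 1
  'n': 1
  's': 2
  't': 1
Maximum count = 2
Most frequent = 's' (2 times each)


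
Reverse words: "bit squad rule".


Original: "bit squad rule"
Words (1..n): bit | squad | rule
Reversed (n..1): rule | squad | bit
Result = "rule squad bit"


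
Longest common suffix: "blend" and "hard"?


Word 1: "blend"
Word 2: "hard"
Comparing from end:
  Pos -1: 'd' == 'd'
  Pos -2: 'n' != 'r' (stop)
LCS = "d" (length 1)


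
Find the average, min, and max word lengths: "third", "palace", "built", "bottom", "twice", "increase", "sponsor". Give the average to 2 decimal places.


Lengths: "third"=5, "palace"=6, "built"=5, "bottom"=6, "twice"=5, "increase"=8, "sponsor"=7
Sum = 42, Count = 7
Average = 42/7 = 6.00
= avg=6.00, min=5, max=8


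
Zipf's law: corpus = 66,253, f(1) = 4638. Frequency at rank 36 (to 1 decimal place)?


Zipf's law: f(r) = f(1) / r
f(1) = 4638
f(36) = 4638 / 36
= 128.8 occurrences


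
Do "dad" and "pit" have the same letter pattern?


Pattern of "dad": [0, 1, 0]
Pattern of "pit": [0, 1, 2]
Patterns do not match
Same pattern = No


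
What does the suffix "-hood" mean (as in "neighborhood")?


Suffix: -hood
As in: neighborhood -> neighbor + -hood
Meaning = state / condition


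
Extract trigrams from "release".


Word: "release" (length 7)
Number of trigrams = 7 - 3 + 1 = 5
  Position 0: "rel"
  Position 1: "ele"
  Position 2: "lea"
  Position 3: "eas"
  Position 4: "ase"
Trigrams = "rel", "ele", "lea", "eas", "ase"


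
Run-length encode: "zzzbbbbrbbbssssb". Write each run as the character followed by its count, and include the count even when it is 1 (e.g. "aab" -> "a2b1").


String: "zzzbbbbrbbbssssb"
Scanning for consecutive runs:
  'z' x 3
  'b' x 4
  'r' x 1
  'b' x 3
  's' x 4
  'b' x 1
RLE = "z3b4r1b3s4b1"


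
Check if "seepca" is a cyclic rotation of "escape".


Word: "escape", Candidate: "seepca"
Method: check if candidate is substring of word+word
"escapeescape" contains "seepca"? No
Is rotation = No


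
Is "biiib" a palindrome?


Word: "biiib"
Reversed: "biiib"
Forward == Backward? biiib == biiib
Palindrome = Yes


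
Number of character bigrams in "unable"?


Word: "unable" (length 6)
Number of 2-grams = length - 2 + 1 = 6 - 2 + 1
= 5


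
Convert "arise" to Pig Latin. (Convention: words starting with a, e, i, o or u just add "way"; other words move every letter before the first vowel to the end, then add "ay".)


Word: "arise"
Starts with vowel → add 'way'
Pig Latin = "ariseway"


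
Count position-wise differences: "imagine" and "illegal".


Comparing character by character (same length = 7):
  Pos 0: 'i' vs 'i' =
  Pos 1: 'm' vs 'l' !=
  Pos 2: 'a' vs 'l' !=
  Pos 3: 'g' vs 'e' !=
  Pos 4: 'i' vs 'g' !=
  Pos 5: 'n' vs 'a' !=
  Pos 6: 'e' vs 'l' !=
Hamming distance = 6


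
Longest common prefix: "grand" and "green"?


Word 1: "grand"
Word 2: "green"
Comparing from start:
  Pos 0: 'g' == 'g'
  Pos 1: 'r' == 'r'
  Pos 2: 'a' != 'e' (stop)
LCP = "gr" (length 2)


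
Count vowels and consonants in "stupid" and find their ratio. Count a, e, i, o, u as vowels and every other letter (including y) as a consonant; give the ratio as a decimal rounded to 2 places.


Word: "stupid"
Vowels (a,e,i,o,u): 2
Consonants: 4
Ratio = 2/4
= 0.50


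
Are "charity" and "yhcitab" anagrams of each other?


Word 1: "charity" → sorted: achirty
Word 2: "yhcitab" → sorted: abchity
Same letters? achirty != abchity
Anagram = No


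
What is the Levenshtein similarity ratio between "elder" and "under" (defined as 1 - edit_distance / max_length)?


Word 1: "elder" (length 5)
Word 2: "under" (length 5)
One optimal edit sequence:
  1. substitute 'e' -> 'u'  (+1)
  2. substitute 'l' -> 'n'  (+1)
  3. keep 'd'
  4. keep 'e'
  5. keep 'r'
Edit distance = 2
Max length = max(5, 5) = 5
Similarity = 1 - 2/5
= 0.6000


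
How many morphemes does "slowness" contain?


Word: "slowness"
Morphemes: slow + -ness
Each morpheme carries meaning
= 2 morphemes


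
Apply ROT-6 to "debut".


Word: "debut"
Shift: 6
Each letter → (letter + shift) mod 26:
  'd' (3) + 6 = 9 → 'j'
  'e' (4) + 6 = 10 → 'k'
  'b' (1) + 6 = 7 → 'h'
  'u' (20) + 6 = 0 → 'a'
  't' (19) + 6 = 25 → 'z'
Result = "jkhaz"


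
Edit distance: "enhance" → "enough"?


Word 1: "enhance" (length 7)
Word 2: "enough" (length 6)
One optimal edit sequence (insert/delete/substitute each cost 1):
  1. keep 'e'
  2. keep 'n'
  3. delete 'h'  (+1)
  4. substitute 'a' -> 'o'  (+1)
  5. substitute 'n' -> 'u'  (+1)
  6. substitute 'c' -> 'g'  (+1)
  7. substitute 'e' -> 'h'  (+1)
Total edit operations: 5
Edit distance = 5


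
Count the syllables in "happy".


Word: "happy"
Syllable breakdown: hap | py
Counting: 2 parts
= 2 syllables


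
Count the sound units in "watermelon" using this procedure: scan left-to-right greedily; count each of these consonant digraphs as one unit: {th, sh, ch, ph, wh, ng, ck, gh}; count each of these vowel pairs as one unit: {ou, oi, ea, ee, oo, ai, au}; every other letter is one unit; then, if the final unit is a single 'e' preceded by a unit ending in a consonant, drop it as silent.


Word: "watermelon" (10 letters)
Left-to-right scan:
  1. 'w' (letter)
  2. 'a' (letter)
  3. 't' (letter)
  4. 'e' (letter)
  5. 'r' (letter)
  6. 'm' (letter)
  7. 'e' (letter)
  8. 'l' (letter)
  9. 'o' (letter)
  10. 'n' (letter)
Units from scan: 10
Sound units = 10 units


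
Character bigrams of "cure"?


Word: "cure" (length 4)
Number of bigrams = 4 - 2 + 1 = 3
  Position 0: "cu"
  Position 1: "ur"
  Position 2: "re"
Bigrams = "cu", "ur", "re"


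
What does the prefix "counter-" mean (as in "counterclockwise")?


Prefix: counter-
Example: counterclockwise (counter- + clockwise)
Meaning = against / opposite


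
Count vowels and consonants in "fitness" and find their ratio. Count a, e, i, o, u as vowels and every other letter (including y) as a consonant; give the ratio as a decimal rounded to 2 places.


Word: "fitness"
Vowels (a,e,i,o,u): 2
Consonants: 5
Ratio = 2/5
= 0.40


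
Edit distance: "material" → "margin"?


Word 1: "material" (length 8)
Word 2: "margin" (length 6)
One optimal edit sequence (insert/delete/substitute each cost 1):
  1. keep 'm'
  2. keep 'a'
  3. delete 't'  (+1)
  4. delete 'e'  (+1)
  5. keep 'r'
  6. substitute 'i' -> 'g'  (+1)
  7. substitute 'a' -> 'i'  (+1)
  8. substitute 'l' -> 'n'  (+1)
Total edit operations: 5
Edit distance = 5


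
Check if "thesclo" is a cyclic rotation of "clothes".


Word: "clothes", Candidate: "thesclo"
Method: check if candidate is substring of word+word
"clothesclothes" contains "thesclo"? Yes
Is rotation = Yes


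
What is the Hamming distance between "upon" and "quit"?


Comparing character by character (same length = 4):
  Pos 0: 'u' vs 'q' !=
  Pos 1: 'p' vs 'u' !=
  Pos 2: 'o' vs 'i' !=
  Pos 3: 'n' vs 't' !=
Hamming distance = 4


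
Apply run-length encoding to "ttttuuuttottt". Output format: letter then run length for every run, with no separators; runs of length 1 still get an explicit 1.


String: "ttttuuuttottt"
Scanning for consecutive runs:
  't' x 4
  'u' x 3
  't' x 2
  'o' x 1
  't' x 3
RLE = "t4u3t2o1t3"


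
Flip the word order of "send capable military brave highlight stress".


Original: "send capable military brave highlight stress"
Words (1..n): send | capable | military | brave | highlight | stress
Reversed (n..1): stress | highlight | brave | military | capable | send
Result = "stress highlight brave military capable send"


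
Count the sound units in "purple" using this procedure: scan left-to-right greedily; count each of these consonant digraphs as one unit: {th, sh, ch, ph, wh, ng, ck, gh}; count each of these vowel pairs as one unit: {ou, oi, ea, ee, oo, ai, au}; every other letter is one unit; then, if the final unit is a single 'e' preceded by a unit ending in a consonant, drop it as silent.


Word: "purple" (6 letters)
Left-to-right scan:
  [1] 'p' (letter)
  [2] 'u' (letter)
  [3] 'r' (letter)
  [4] 'p' (letter)
  [5] 'l' (letter)
  [6] 'e' (letter)
Units from scan: 6
Final unit is 'e' after a consonant -> drop as silent (-1)
Sound units = 5 units


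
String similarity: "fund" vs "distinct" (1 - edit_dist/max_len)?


Word 1: "fund" (length 4)
Word 2: "distinct" (length 8)
One optimal edit sequence:
  1. insert 'd'  (+1)
  2. insert 'i'  (+1)
  3. insert 's'  (+1)
  4. substitute 'f' -> 't'  (+1)
  5. substitute 'u' -> 'i'  (+1)
  6. keep 'n'
  7. insert 'c'  (+1)
  8. substitute 'd' -> 't'  (+1)
Edit distance = 7
Max length = max(4, 8) = 8
Similarity = 1 - 7/8
= 0.1250


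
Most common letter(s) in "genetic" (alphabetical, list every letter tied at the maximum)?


Word: "genetic"
Letter counts:
  'c': 1
  'e': 2
  'g': 1
  'i': 1
  'n': 1
  't': 1
Maximum count = 2
Most frequent = 'e' (2 times each)


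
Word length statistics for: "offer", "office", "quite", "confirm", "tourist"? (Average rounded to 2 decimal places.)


Lengths: "offer"=5, "office"=6, "quite"=5, "confirm"=7, "tourist"=7
Sum = 30, Count = 5
Average = 30/5 = 6.00
= avg=6.00, min=5, max=7


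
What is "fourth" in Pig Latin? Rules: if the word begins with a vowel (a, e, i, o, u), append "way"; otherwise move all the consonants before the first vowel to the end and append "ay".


Word: "fourth"
Starts with consonant(s) → move to end, add 'ay'
Consonant cluster: "f"
Pig Latin = "ourthfay"


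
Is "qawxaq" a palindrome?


Word: "qawxaq"
Reversed: "qaxwaq"
Forward == Backward? qawxaq != qaxwaq
Palindrome = No


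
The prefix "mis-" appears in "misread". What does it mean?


Prefix: mis-
As in: misread -> mis- + read
Meaning = wrongly


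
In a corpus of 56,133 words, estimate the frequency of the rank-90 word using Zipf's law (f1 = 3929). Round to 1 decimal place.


Zipf's law: f(r) = f(1) / r
f(1) = 3929
f(90) = 3929 / 90
= 43.7 occurrences


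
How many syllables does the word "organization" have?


Word: "organization"
Syllable breakdown: or-gan-i-za-tion
Counting: 5 parts
= 5 syllables


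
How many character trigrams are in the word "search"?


Word: "search" (length 6)
Number of 3-grams = length - 3 + 1 = 6 - 3 + 1
= 4


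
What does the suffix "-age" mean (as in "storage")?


Suffix: -age
Example: storage = store + -age, with a spelling change
Meaning = result / collection


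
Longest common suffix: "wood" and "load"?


Word 1: "wood"
Word 2: "load"
Comparing from end:
  Pos -1: 'd' == 'd'
  Pos -2: 'o' != 'a' (stop)
LCS = "d" (length 1)


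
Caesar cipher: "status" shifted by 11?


Word: "status"
Shift: 11
Each letter → (letter + shift) mod 26:
  's' (18) + 11 = 3 → 'd'
  't' (19) + 11 = 4 → 'e'
  'a' (0) + 11 = 11 → 'l'
  't' (19) + 11 = 4 → 'e'
  'u' (20) + 11 = 5 → 'f'
  's' (18) + 11 = 3 → 'd'
Result = "delefd"


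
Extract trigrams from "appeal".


Word: "appeal" (length 6)
Number of trigrams = 6 - 3 + 1 = 4
  Position 0: "app"
  Position 1: "ppe"
  Position 2: "pea"
  Position 3: "eal"
Trigrams = "app", "ppe", "pea", "eal"


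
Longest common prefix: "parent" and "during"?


Word 1: "parent"
Word 2: "during"
Comparing from start:
  Pos 0: 'p' != 'd' (stop)
LCP = "" (length 0)


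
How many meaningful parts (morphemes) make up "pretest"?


Word: "pretest"
Morphemes: pre- | test
Each morpheme carries meaning
= 2 morphemes


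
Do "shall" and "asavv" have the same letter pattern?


Pattern of "shall": [0, 1, 2, 3, 3]
Pattern of "asavv": [0, 1, 0, 2, 2]
Patterns do not match
Same pattern = No


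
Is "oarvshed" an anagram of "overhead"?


Word 1: "overhead" → sorted: adeehorv
Word 2: "oarvshed" → sorted: adehorsv
Same letters? adeehorv != adehorsv
Anagram = No


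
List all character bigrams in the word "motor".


Word: "motor" (length 5)
Number of bigrams = 5 - 2 + 1 = 4
  Position 0: "mo"
  Position 1: "ot"
  Position 2: "to"
  Position 3: "or"
Bigrams = "mo", "ot", "to", "or"


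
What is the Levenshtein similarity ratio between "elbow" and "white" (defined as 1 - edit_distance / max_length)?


Word 1: "elbow" (length 5)
Word 2: "white" (length 5)
One optimal edit sequence:
  1. substitute 'e' -> 'w'  (+1)
  2. substitute 'l' -> 'h'  (+1)
  3. substitute 'b' -> 'i'  (+1)
  4. substitute 'o' -> 't'  (+1)
  5. substitute 'w' -> 'e'  (+1)
Edit distance = 5
Max length = max(5, 5) = 5
Similarity = 1 - 5/5
= 0.0000


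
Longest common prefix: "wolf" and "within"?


Word 1: "wolf"
Word 2: "within"
Comparing from start:
  Pos 0: 'w' == 'w'
  Pos 1: 'o' != 'i' (stop)
LCP = "w" (length 1)


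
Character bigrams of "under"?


Word: "under" (length 5)
Number of bigrams = 5 - 2 + 1 = 4
  Position 0: "un"
  Position 1: "nd"
  Position 2: "de"
  Position 3: "er"
Bigrams = "un", "nd", "de", "er"


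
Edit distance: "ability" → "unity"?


Word 1: "ability" (length 7)
Word 2: "unity" (length 5)
One optimal edit sequence (insert/delete/substitute each cost 1):
  1. delete 'a'  (+1)
  2. delete 'b'  (+1)
  3. substitute 'i' -> 'u'  (+1)
  4. substitute 'l' -> 'n'  (+1)
  5. keep 'i'
  6. keep 't'
  7. keep 'y'
Total edit operations: 4
Edit distance = 4


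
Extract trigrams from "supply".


Word: "supply" (length 6)
Number of trigrams = 6 - 3 + 1 = 4
  Position 0: "sup"
  Position 1: "upp"
  Position 2: "ppl"
  Position 3: "ply"
Trigrams = "sup", "upp", "ppl", "ply"


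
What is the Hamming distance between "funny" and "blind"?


Comparing character by character (same length = 5):
  Pos 0: 'f' vs 'b' !=
  Pos 1: 'u' vs 'l' !=
  Pos 2: 'n' vs 'i' !=
  Pos 3: 'n' vs 'n' =
  Pos 4: 'y' vs 'd' !=
Hamming distance = 4


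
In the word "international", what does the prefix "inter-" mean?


Prefix: inter-
Example: international = inter- + national
Meaning = between


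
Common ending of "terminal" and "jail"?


Word 1: "terminal"
Word 2: "jail"
Comparing from end:
  Pos -1: 'l' == 'l'
  Pos -2: 'a' != 'i' (stop)
LCS = "l" (length 1)


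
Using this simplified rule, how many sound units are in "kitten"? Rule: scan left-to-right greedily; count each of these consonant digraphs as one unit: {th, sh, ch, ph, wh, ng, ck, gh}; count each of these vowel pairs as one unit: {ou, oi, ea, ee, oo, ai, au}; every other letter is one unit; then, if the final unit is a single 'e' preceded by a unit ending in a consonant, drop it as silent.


Word: "kitten" (6 letters)
Left-to-right scan:
  [1] 'k' (letter)
  [2] 'i' (letter)
  [3] 't' (letter)
  [4] 't' (letter)
  [5] 'e' (letter)
  [6] 'n' (letter)
Units from scan: 6
Sound units = 6 units


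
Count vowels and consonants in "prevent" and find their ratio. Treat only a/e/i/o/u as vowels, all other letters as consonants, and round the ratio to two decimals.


Word: "prevent"
Vowels (a,e,i,o,u): 2
Consonants: 5
Ratio = 2/5
= 0.40


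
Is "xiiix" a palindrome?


Word: "xiiix"
Reversed: "xiiix"
Forward == Backward? xiiix == xiiix
Palindrome = Yes


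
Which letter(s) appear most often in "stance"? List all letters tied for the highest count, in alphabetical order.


Word: "stance"
Letter counts:
  'a': 1
  'c': 1
  'e': 1
  'n': 1
  's': 1
  't': 1
Maximum count = 1
Most frequent = 'a', 'c', 'e', 'n', 's', 't' (1 time each)


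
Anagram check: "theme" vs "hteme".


Word 1: "theme" → sorted: eehmt
Word 2: "hteme" → sorted: eehmt
Same letters? eehmt == eehmt
Anagram = Yes


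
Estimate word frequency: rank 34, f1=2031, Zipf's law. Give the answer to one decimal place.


Zipf's law: f(r) = f(1) / r
f(1) = 2031
f(34) = 2031 / 34
= 59.7 occurrences


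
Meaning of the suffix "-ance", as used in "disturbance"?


Suffix: -ance
Example: disturbance (disturb + -ance)
Meaning = state of


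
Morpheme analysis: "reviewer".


Word: "reviewer"
Morphemes: re- + view + -er
Each morpheme carries meaning
= 3 morphemes


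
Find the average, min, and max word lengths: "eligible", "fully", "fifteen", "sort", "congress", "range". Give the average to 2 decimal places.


Lengths: "eligible"=8, "fully"=5, "fifteen"=7, "sort"=4, "congress"=8, "range"=5
Sum = 37, Count = 6
Average = 37/6 = 6.17
= avg=6.17, min=4, max=8


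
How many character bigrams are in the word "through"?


Word: "through" (length 7)
Number of 2-grams = length - 2 + 1 = 7 - 2 + 1
= 6


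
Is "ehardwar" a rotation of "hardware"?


Word: "hardware", Candidate: "ehardwar"
Method: check if candidate is substring of word+word
"hardwarehardware" contains "ehardwar"? Yes
Is rotation = Yes


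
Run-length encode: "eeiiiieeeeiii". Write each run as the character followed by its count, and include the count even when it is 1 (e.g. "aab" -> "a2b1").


String: "eeiiiieeeeiii"
Scanning for consecutive runs:
  'e' x 2
  'i' x 4
  'e' x 4
  'i' x 3
RLE = "e2i4e4i3"


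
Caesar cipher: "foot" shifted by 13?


Word: "foot"
Shift: 13
Each letter → (letter + shift) mod 26:
  'f' (5) + 13 = 18 → 's'
  'o' (14) + 13 = 1 → 'b'
  'o' (14) + 13 = 1 → 'b'
  't' (19) + 13 = 6 → 'g'
Result = "sbbg"


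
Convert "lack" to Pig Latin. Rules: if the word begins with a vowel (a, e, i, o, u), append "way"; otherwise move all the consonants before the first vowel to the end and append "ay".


Word: "lack"
Starts with consonant(s) → move to end, add 'ay'
Consonant cluster: "l"
Pig Latin = "acklay"


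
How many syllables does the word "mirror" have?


Word: "mirror"
Syllable breakdown: mir-ror
Counting: 2 parts
= 2 syllables


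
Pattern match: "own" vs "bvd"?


Pattern of "own": [0, 1, 2]
Pattern of "bvd": [0, 1, 2]
Patterns match
Same pattern = Yes


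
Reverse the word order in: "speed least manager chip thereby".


Original: "speed least manager chip thereby"
Words (1..n): speed | least | manager | chip | thereby
Reversed (n..1): thereby | chip | manager | least | speed
Result = "thereby chip manager least speed"


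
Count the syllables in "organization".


Word: "organization"
Syllable breakdown: or / gan / i / za / tion
Counting: 5 parts
= 5 syllables


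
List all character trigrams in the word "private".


Word: "private" (length 7)
Number of trigrams = 7 - 3 + 1 = 5
  Position 0: "pri"
  Position 1: "riv"
  Position 2: "iva"
  Position 3: "vat"
  Position 4: "ate"
Trigrams = "pri", "riv", "iva", "vat", "ate"


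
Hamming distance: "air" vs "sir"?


Comparing character by character (same length = 3):
  Pos 0: 'a' vs 's' !=
  Pos 1: 'i' vs 'i' =
  Pos 2: 'r' vs 'r' =
Hamming distance = 1


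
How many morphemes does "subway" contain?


Word: "subway"
Morphemes: sub- | way
Each morpheme carries meaning
= 2 morphemes


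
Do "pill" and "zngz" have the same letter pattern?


Pattern of "pill": [0, 1, 2, 2]
Pattern of "zngz": [0, 1, 2, 0]
Patterns do not match
Same pattern = No


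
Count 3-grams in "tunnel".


Word: "tunnel" (length 6)
Number of 3-grams = length - 3 + 1 = 6 - 3 + 1
= 4


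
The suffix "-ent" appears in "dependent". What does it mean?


Suffix: -ent
Example: dependent (depend + -ent)
Meaning = one who / that which


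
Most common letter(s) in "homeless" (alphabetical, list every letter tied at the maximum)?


Word: "homeless"
Letter counts:
  'e': 2
  'h': 1
  'l': 1
  'm': 1
  'o': 1
  's': 2
Maximum count = 2
Most frequent = 'e', 's' (2 times each)


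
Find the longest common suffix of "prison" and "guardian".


Word 1: "prison"
Word 2: "guardian"
Comparing from end:
  Pos -1: 'n' == 'n'
  Pos -2: 'o' != 'a' (stop)
LCS = "n" (length 1)


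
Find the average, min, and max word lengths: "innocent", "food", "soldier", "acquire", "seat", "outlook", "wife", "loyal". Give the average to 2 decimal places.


Lengths: "innocent"=8, "food"=4, "soldier"=7, "acquire"=7, "seat"=4, "outlook"=7, "wife"=4, "loyal"=5
Sum = 46, Count = 8
Average = 46/8 = 5.75
= avg=5.75, min=4, max=8


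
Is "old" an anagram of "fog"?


Word 1: "fog" → sorted: fgo
Word 2: "old" → sorted: dlo
Same letters? fgo != dlo
Anagram = No


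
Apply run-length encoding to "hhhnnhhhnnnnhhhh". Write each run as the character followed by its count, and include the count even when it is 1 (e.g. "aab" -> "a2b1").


String: "hhhnnhhhnnnnhhhh"
Scanning for consecutive runs:
  'h' x 3
  'n' x 2
  'h' x 3
  'n' x 4
  'h' x 4
RLE = "h3n2h3n4h4"


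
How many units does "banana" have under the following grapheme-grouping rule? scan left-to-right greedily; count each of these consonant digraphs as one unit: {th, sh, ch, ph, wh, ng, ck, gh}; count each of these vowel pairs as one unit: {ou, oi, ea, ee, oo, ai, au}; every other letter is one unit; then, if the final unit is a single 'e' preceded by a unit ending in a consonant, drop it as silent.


Word: "banana" (6 letters)
Left-to-right scan:
  [1] 'b' (letter)
  [2] 'a' (letter)
  [3] 'n' (letter)
  [4] 'a' (letter)
  [5] 'n' (letter)
  [6] 'a' (letter)
Units from scan: 6
Sound units = 6 units


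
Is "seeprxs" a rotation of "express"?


Word: "express", Candidate: "seeprxs"
Method: check if candidate is substring of word+word
"expressexpress" contains "seeprxs"? No
Is rotation = No


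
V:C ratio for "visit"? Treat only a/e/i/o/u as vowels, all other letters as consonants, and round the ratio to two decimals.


Word: "visit"
Vowels (a,e,i,o,u): 2
Consonants: 3
Ratio = 2/3
= 0.67


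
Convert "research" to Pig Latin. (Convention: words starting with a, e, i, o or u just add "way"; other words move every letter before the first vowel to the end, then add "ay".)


Word: "research"
Starts with consonant(s) → move to end, add 'ay'
Consonant cluster: "r"
Pig Latin = "esearchray"


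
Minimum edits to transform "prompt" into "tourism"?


Word 1: "prompt" (length 6)
Word 2: "tourism" (length 7)
One optimal edit sequence (insert/delete/substitute each cost 1):
  1. insert 't'  (+1)
  2. substitute 'p' -> 'o'  (+1)
  3. substitute 'r' -> 'u'  (+1)
  4. substitute 'o' -> 'r'  (+1)
  5. substitute 'm' -> 'i'  (+1)
  6. substitute 'p' -> 's'  (+1)
  7. substitute 't' -> 'm'  (+1)
Total edit operations: 7
Edit distance = 7


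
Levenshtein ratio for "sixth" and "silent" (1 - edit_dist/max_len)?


Word 1: "sixth" (length 5)
Word 2: "silent" (length 6)
One optimal edit sequence:
  1. keep 's'
  2. keep 'i'
  3. insert 'l'  (+1)
  4. substitute 'x' -> 'e'  (+1)
  5. substitute 't' -> 'n'  (+1)
  6. substitute 'h' -> 't'  (+1)
Edit distance = 4
Max length = max(5, 6) = 6
Similarity = 1 - 4/6
= 0.3333


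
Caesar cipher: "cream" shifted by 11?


Word: "cream"
Shift: 11
Each letter → (letter + shift) mod 26:
  'c' (2) + 11 = 13 → 'n'
  'r' (17) + 11 = 2 → 'c'
  'e' (4) + 11 = 15 → 'p'
  'a' (0) + 11 = 11 → 'l'
  'm' (12) + 11 = 23 → 'x'
Result = "ncplx"


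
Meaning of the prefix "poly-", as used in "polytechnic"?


Prefix: poly-
As in: polytechnic -> poly- + technic
Meaning = many


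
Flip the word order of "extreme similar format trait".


Original: "extreme similar format trait"
Words (1..n): extreme | similar | format | trait
Reversed (n..1): trait | format | similar | extreme
Result = "trait format similar extreme"


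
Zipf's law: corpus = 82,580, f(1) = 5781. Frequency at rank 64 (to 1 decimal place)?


Zipf's law: f(r) = f(1) / r
f(1) = 5781
f(64) = 5781 / 64
= 90.3 occurrences


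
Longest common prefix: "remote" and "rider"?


Word 1: "remote"
Word 2: "rider"
Comparing from start:
  Pos 0: 'r' == 'r'
  Pos 1: 'e' != 'i' (stop)
LCP = "r" (length 1)


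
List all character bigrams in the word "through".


Word: "through" (length 7)
Number of bigrams = 7 - 2 + 1 = 6
  Position 0: "th"
  Position 1: "hr"
  Position 2: "ro"
  Position 3: "ou"
  Position 4: "ug"
  Position 5: "gh"
Bigrams = "th", "hr", "ro", "ou", "ug", "gh"


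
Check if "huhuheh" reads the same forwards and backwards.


Word: "huhuheh"
Reversed: "hehuhuh"
Forward == Backward? huhuheh != hehuhuh
Palindrome = No


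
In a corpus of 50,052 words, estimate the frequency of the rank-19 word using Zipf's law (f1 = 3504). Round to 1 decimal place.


Zipf's law: f(r) = f(1) / r
f(1) = 3504
f(19) = 3504 / 19
= 184.4 occurrences


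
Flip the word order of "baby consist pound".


Original: "baby consist pound"
Words (1..n): baby | consist | pound
Reversed (n..1): pound | consist | baby
Result = "pound consist baby"


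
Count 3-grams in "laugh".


Word: "laugh" (length 5)
Number of 3-grams = length - 3 + 1 = 5 - 3 + 1
= 3


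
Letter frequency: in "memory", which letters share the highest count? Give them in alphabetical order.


Word: "memory"
Letter counts:
  'e': 1
  'm': 2
  'o': 1
  'r': 1
  'y': 1
Maximum count = 2
Most frequent = 'm' (2 times each)


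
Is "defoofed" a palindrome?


Word: "defoofed"
Reversed: "defoofed"
Forward == Backward? defoofed == defoofed
Palindrome = Yes


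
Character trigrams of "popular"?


Word: "popular" (length 7)
Number of trigrams = 7 - 3 + 1 = 5
  Position 0: "pop"
  Position 1: "opu"
  Position 2: "pul"
  Position 3: "ula"
  Position 4: "lar"
Trigrams = "pop", "opu", "pul", "ula", "lar"


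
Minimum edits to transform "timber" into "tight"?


Word 1: "timber" (length 6)
Word 2: "tight" (length 5)
One optimal edit sequence (insert/delete/substitute each cost 1):
  1. keep 't'
  2. keep 'i'
  3. delete 'm'  (+1)
  4. substitute 'b' -> 'g'  (+1)
  5. substitute 'e' -> 'h'  (+1)
  6. substitute 'r' -> 't'  (+1)
Total edit operations: 4
Edit distance = 4


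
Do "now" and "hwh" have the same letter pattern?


Pattern of "now": [0, 1, 2]
Pattern of "hwh": [0, 1, 0]
Patterns do not match
Same pattern = No


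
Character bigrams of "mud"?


Word: "mud" (length 3)
Number of bigrams = 3 - 2 + 1 = 2
  Position 0: "mu"
  Position 1: "ud"
Bigrams = "mu", "ud"


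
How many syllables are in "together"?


Word: "together"
Syllable breakdown: to · geth · er
Counting: 3 parts
= 3 syllables


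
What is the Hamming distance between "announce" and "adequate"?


Comparing character by character (same length = 8):
  Pos 0: 'a' vs 'a' =
  Pos 1: 'n' vs 'd' !=
  Pos 2: 'n' vs 'e' !=
  Pos 3: 'o' vs 'q' !=
  Pos 4: 'u' vs 'u' =
  Pos 5: 'n' vs 'a' !=
  Pos 6: 'c' vs 't' !=
  Pos 7: 'e' vs 'e' =
Hamming distance = 5


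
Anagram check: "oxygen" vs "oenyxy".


Word 1: "oxygen" → sorted: egnoxy
Word 2: "oenyxy" → sorted: enoxyy
Same letters? egnoxy != enoxyy
Anagram = No


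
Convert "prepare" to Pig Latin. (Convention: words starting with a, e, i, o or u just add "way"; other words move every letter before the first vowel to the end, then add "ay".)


Word: "prepare"
Starts with consonant(s) → move to end, add 'ay'
Consonant cluster: "pr"
Pig Latin = "eparepray"


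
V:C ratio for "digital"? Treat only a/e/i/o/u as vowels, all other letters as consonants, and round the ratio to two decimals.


Word: "digital"
Vowels (a,e,i,o,u): 3
Consonants: 4
Ratio = 3/4
= 0.75


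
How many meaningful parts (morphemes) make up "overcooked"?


Word: "overcooked"
Morphemes: over- / cook / -ed
Each morpheme carries meaning
= 3 morphemes


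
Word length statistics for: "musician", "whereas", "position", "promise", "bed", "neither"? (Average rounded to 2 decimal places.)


Lengths: "musician"=8, "whereas"=7, "position"=8, "promise"=7, "bed"=3, "neither"=7
Sum = 40, Count = 6
Average = 40/6 = 6.67
= avg=6.67, min=3, max=8


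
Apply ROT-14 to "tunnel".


Word: "tunnel"
Shift: 14
Each letter → (letter + shift) mod 26:
  't' (19) + 14 = 7 → 'h'
  'u' (20) + 14 = 8 → 'i'
  'n' (13) + 14 = 1 → 'b'
  'n' (13) + 14 = 1 → 'b'
  'e' (4) + 14 = 18 → 's'
  'l' (11) + 14 = 25 → 'z'
Result = "hibbsz"


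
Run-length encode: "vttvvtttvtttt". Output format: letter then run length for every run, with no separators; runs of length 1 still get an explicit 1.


String: "vttvvtttvtttt"
Scanning for consecutive runs:
  'v' x 1
  't' x 2
  'v' x 2
  't' x 3
  'v' x 1
  't' x 4
RLE = "v1t2v2t3v1t4"


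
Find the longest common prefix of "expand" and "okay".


Word 1: "expand"
Word 2: "okay"
Comparing from start:
  Pos 0: 'e' != 'o' (stop)
LCP = "" (length 0)


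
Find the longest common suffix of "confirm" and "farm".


Word 1: "confirm"
Word 2: "farm"
Comparing from end:
  Pos -1: 'm' == 'm'
  Pos -2: 'r' == 'r'
  Pos -3: 'i' != 'a' (stop)
LCS = "rm" (length 2)


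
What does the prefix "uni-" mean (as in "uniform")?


Prefix: uni-
As in: uniform -> uni- + form
Meaning = one


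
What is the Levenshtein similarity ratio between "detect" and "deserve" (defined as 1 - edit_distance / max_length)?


Word 1: "detect" (length 6)
Word 2: "deserve" (length 7)
One optimal edit sequence:
  1. keep 'd'
  2. keep 'e'
  3. substitute 't' -> 's'  (+1)
  4. keep 'e'
  5. insert 'r'  (+1)
  6. substitute 'c' -> 'v'  (+1)
  7. substitute 't' -> 'e'  (+1)
Edit distance = 4
Max length = max(6, 7) = 7
Similarity = 1 - 4/7
= 0.4286


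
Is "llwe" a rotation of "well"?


Word: "well", Candidate: "llwe"
Method: check if candidate is substring of word+word
"wellwell" contains "llwe"? Yes
Is rotation = Yes


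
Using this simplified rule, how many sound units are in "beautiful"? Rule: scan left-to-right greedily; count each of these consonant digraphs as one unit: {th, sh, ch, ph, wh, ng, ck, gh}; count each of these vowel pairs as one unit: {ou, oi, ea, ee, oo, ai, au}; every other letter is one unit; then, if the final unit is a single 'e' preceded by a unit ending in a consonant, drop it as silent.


Word: "beautiful" (9 letters)
Left-to-right scan:
  1. 'b' (letter)
  2. 'ea' (vowel-pair)
  3. 'u' (letter)
  4. 't' (letter)
  5. 'i' (letter)
  6. 'f' (letter)
  7. 'u' (letter)
  8. 'l' (letter)
Units from scan: 8
Sound units = 8 units


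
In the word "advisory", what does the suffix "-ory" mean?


Suffix: -ory
Example: advisory (advise + -ory, with a spelling change)
Meaning = relating to / place for


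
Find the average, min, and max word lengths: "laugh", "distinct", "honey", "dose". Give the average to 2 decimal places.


Lengths: "laugh"=5, "distinct"=8, "honey"=5, "dose"=4
Sum = 22, Count = 4
Average = 22/4 = 5.50
= avg=5.50, min=4, max=8


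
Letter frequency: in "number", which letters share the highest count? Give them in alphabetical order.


Word: "number"
Letter counts:
  'b': 1
  'e': 1
  'm': 1
  'n': 1
  'r': 1
  'u': 1
Maximum count = 1
Most frequent = 'b', 'e', 'm', 'n', 'r', 'u' (1 time each)


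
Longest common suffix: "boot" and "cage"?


Word 1: "boot"
Word 2: "cage"
Comparing from end:
  Pos -1: 't' != 'e' (stop)
LCS = "" (length 0)
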